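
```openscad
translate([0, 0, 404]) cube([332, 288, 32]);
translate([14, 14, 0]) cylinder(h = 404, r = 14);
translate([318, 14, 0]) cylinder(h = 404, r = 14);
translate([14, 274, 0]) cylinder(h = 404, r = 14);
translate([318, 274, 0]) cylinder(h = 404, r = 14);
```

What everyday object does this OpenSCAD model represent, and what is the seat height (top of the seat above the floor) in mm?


A stool. The seat height is 436 mm.

A 332×288×32 slab at z = 404 on four corner cylinders — a stool. The seat top is 404 + 32 = 436 mm.


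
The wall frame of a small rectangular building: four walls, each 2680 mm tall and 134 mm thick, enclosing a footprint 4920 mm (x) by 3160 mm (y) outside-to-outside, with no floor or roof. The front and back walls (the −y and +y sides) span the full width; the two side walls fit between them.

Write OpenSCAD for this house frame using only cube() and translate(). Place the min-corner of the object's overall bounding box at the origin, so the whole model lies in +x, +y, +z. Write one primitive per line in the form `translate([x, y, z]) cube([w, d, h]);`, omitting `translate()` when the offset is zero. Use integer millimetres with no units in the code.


cube([4920, 134, 2680]);
translate([0, 3026, 0]) cube([4920, 134, 2680]);
translate([0, 134, 0]) cube([134, 2892, 2680]);
translate([4786, 134, 0]) cube([134, 2892, 2680]);


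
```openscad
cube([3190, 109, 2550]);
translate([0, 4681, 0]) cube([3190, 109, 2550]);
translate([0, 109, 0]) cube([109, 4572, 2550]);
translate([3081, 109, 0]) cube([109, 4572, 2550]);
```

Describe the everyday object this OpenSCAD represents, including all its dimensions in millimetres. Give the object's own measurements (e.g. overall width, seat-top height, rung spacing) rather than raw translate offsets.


The wall frame of a small rectangular building: four walls, each 2550 mm tall and 109 mm thick, enclosing a footprint 3190 mm (x) by 4790 mm (y) outside-to-outside, with no floor or roof. The front and back walls (the −y and +y sides) span the full width; the two side walls fit between them.


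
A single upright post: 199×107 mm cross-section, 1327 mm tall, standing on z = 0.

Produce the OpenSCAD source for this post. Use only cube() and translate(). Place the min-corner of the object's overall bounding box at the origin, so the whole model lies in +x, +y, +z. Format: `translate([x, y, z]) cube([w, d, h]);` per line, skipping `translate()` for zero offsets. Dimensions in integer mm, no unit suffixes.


cube([199, 107, 1327]);


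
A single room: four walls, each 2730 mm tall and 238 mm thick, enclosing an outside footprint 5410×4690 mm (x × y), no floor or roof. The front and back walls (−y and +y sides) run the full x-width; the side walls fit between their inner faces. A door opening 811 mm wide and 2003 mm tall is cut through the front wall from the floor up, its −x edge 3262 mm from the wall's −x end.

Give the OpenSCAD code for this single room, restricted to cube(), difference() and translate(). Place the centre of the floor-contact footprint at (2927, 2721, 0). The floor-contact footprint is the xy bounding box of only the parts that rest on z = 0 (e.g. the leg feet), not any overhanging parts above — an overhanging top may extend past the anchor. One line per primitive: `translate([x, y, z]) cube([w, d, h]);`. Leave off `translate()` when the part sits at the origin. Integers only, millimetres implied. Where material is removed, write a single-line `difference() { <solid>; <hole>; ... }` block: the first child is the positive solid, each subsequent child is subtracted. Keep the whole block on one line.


difference() { translate([222, 376, 0]) cube([5410, 238, 2730]); translate([3484, 376, 0]) cube([811, 238, 2003]); }
translate([222, 4828, 0]) cube([5410, 238, 2730]);
translate([222, 614, 0]) cube([238, 4214, 2730]);
translate([5394, 614, 0]) cube([238, 4214, 2730]);


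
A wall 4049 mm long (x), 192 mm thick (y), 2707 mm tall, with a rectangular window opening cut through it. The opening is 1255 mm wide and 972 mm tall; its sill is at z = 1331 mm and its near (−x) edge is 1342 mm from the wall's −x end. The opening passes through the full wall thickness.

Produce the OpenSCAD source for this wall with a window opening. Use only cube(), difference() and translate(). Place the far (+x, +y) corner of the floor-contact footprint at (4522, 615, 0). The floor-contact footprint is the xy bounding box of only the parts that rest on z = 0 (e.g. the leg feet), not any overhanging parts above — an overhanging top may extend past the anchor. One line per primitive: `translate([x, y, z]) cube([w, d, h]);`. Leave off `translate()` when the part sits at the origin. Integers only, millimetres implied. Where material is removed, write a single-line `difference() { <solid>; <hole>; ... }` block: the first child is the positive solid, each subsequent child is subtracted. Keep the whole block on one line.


difference() { translate([473, 423, 0]) cube([4049, 192, 2707]); translate([1815, 423, 1331]) cube([1255, 192, 972]); }


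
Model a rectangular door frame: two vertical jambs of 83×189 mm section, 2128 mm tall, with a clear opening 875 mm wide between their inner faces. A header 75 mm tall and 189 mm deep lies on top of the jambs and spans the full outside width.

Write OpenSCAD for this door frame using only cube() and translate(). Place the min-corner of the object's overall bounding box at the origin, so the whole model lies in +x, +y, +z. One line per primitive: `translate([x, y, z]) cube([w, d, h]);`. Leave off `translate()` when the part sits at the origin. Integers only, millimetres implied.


cube([83, 189, 2128]);
translate([958, 0, 0]) cube([83, 189, 2128]);
translate([0, 0, 2128]) cube([1041, 189, 75]);


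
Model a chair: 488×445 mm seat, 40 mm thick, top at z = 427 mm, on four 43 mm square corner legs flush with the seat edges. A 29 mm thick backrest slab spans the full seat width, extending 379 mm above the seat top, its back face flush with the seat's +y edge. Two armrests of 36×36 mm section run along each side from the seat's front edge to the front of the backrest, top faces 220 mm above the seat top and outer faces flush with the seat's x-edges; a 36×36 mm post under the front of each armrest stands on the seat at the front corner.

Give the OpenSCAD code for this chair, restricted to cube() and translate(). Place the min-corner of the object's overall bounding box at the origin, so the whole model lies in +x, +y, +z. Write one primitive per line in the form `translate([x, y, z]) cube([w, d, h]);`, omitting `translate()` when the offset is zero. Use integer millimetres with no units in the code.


translate([0, 0, 387]) cube([488, 445, 40]);
cube([43, 43, 387]);
translate([445, 0, 0]) cube([43, 43, 387]);
translate([0, 402, 0]) cube([43, 43, 387]);
translate([445, 402, 0]) cube([43, 43, 387]);
translate([0, 416, 427]) cube([488, 29, 379]);
translate([0, 0, 611]) cube([36, 416, 36]);
translate([452, 0, 611]) cube([36, 416, 36]);
translate([0, 0, 427]) cube([36, 36, 184]);
translate([452, 0, 427]) cube([36, 36, 184]);


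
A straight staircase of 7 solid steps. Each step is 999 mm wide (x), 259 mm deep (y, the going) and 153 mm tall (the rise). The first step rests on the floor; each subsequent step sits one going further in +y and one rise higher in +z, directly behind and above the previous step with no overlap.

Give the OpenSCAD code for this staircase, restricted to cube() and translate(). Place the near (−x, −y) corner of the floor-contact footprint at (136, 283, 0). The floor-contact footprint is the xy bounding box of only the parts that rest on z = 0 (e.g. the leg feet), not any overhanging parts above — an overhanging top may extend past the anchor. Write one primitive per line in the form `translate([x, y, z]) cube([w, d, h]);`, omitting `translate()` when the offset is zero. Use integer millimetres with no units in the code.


translate([136, 283, 0]) cube([999, 259, 153]);
translate([136, 542, 153]) cube([999, 259, 153]);
translate([136, 801, 306]) cube([999, 259, 153]);
translate([136, 1060, 459]) cube([999, 259, 153]);
translate([136, 1319, 612]) cube([999, 259, 153]);
translate([136, 1578, 765]) cube([999, 259, 153]);
translate([136, 1837, 918]) cube([999, 259, 153]);


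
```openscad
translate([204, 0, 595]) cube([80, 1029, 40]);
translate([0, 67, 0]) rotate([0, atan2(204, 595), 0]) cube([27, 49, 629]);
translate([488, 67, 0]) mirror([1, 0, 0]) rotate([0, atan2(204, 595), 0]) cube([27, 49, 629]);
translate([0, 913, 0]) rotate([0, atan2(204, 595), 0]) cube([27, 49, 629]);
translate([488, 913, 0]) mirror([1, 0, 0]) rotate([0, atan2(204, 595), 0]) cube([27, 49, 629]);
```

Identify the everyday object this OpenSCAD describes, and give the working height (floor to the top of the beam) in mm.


A sawhorse. The overall height is 635 mm.

A beam across two mirrored pairs of raked legs — a sawhorse. The beam's underside is at z = 595 (matching the legs' vertical rise in atan2(204, 595)) and the beam is 40 mm tall, so its top is at 595 + 40 = 635 mm. The raked legs top out at the beam's underside, so that is the highest point.


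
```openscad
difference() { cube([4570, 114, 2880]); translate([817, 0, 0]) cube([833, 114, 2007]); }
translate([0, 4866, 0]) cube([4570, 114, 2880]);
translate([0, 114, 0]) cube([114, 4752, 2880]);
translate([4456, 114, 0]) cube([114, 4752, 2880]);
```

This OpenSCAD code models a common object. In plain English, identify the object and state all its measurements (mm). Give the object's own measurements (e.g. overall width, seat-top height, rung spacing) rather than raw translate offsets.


A single room: four walls, each 2880 mm tall and 114 mm thick, enclosing an outside footprint 4570×4980 mm (x × y), no floor or roof. The front and back walls (−y and +y sides) run the full x-width; the side walls fit between their inner faces. A door opening 833 mm wide and 2007 mm tall is cut through the front wall from the floor up, its −x edge 817 mm from the wall's −x end.


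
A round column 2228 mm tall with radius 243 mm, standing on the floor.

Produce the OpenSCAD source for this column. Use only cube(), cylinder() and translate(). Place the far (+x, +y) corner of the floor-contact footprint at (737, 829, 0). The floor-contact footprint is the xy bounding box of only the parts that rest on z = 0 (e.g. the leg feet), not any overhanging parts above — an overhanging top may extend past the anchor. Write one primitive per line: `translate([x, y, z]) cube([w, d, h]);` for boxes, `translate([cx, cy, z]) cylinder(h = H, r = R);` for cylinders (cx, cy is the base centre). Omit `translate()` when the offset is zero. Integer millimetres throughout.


translate([494, 586, 0]) cylinder(h = 2228, r = 243);


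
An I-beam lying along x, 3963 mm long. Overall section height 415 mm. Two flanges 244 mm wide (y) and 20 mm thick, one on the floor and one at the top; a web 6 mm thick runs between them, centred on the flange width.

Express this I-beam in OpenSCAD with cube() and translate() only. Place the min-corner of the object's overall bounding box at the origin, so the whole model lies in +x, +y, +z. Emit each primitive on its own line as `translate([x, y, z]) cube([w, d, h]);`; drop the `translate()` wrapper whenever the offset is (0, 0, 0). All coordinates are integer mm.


cube([3963, 244, 20]);
translate([0, 119, 20]) cube([3963, 6, 375]);
translate([0, 0, 395]) cube([3963, 244, 20]);


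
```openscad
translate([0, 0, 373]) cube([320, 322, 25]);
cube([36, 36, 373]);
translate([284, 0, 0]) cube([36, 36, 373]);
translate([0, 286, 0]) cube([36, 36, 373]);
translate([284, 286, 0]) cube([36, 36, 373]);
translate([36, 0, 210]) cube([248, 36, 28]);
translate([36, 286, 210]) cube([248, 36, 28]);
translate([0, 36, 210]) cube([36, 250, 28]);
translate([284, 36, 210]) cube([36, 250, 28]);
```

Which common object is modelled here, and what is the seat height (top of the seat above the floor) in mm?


A stool. The seat height is 398 mm.

A 320×322×25 slab at z = 373 on four corner posts — a stool. The seat top is 373 + 25 = 398 mm.


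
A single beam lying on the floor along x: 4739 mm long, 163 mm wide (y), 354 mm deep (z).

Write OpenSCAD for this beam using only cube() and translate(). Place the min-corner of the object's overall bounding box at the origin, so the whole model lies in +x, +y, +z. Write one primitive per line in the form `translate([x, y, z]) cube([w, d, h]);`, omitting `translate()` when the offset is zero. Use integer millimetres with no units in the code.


cube([4739, 163, 354]);


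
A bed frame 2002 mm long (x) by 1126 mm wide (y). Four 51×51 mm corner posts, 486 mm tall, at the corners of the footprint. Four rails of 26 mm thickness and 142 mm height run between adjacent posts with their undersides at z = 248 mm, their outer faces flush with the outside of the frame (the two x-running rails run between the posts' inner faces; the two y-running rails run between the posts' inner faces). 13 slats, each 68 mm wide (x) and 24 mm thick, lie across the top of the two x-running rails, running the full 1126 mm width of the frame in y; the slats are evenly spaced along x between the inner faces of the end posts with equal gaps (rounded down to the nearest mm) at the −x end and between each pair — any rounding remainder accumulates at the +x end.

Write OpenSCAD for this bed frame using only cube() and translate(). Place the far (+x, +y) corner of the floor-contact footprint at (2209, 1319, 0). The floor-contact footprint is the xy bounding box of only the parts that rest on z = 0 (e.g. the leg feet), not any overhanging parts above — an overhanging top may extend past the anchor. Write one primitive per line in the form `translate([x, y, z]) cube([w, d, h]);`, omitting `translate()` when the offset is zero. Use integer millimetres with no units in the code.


translate([207, 193, 0]) cube([51, 51, 486]);
translate([207, 1268, 0]) cube([51, 51, 486]);
translate([2158, 193, 0]) cube([51, 51, 486]);
translate([2158, 1268, 0]) cube([51, 51, 486]);
translate([258, 193, 248]) cube([1900, 26, 142]);
translate([258, 1293, 248]) cube([1900, 26, 142]);
translate([207, 244, 248]) cube([26, 1024, 142]);
translate([2183, 244, 248]) cube([26, 1024, 142]);
translate([330, 193, 390]) cube([68, 1126, 24]);
translate([470, 193, 390]) cube([68, 1126, 24]);
translate([610, 193, 390]) cube([68, 1126, 24]);
translate([750, 193, 390]) cube([68, 1126, 24]);
translate([890, 193, 390]) cube([68, 1126, 24]);
translate([1030, 193, 390]) cube([68, 1126, 24]);
translate([1170, 193, 390]) cube([68, 1126, 24]);
translate([1310, 193, 390]) cube([68, 1126, 24]);
translate([1450, 193, 390]) cube([68, 1126, 24]);
translate([1590, 193, 390]) cube([68, 1126, 24]);
translate([1730, 193, 390]) cube([68, 1126, 24]);
translate([1870, 193, 390]) cube([68, 1126, 24]);
translate([2010, 193, 390]) cube([68, 1126, 24]);


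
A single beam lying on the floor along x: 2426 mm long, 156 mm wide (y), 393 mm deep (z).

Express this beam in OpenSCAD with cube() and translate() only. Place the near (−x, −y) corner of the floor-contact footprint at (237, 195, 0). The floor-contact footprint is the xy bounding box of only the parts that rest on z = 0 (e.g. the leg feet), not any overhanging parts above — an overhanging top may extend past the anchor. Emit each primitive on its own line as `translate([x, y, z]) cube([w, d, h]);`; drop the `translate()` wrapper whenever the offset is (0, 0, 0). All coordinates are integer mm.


translate([237, 195, 0]) cube([2426, 156, 393]);


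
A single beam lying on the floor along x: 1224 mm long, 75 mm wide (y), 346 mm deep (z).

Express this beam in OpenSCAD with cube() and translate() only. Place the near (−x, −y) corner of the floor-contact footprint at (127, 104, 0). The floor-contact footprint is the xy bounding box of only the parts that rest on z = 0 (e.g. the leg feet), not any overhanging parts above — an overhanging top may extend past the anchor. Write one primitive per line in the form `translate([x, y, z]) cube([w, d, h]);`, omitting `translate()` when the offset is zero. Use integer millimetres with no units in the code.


translate([127, 104, 0]) cube([1224, 75, 346]);


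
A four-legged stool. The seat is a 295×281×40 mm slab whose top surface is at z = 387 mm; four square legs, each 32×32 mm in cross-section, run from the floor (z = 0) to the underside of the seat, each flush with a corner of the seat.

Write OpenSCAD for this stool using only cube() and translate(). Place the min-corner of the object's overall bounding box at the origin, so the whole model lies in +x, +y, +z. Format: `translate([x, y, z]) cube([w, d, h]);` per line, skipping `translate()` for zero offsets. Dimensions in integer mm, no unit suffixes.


translate([0, 0, 347]) cube([295, 281, 40]);
cube([32, 32, 347]);
translate([263, 0, 0]) cube([32, 32, 347]);
translate([0, 249, 0]) cube([32, 32, 347]);
translate([263, 249, 0]) cube([32, 32, 347]);


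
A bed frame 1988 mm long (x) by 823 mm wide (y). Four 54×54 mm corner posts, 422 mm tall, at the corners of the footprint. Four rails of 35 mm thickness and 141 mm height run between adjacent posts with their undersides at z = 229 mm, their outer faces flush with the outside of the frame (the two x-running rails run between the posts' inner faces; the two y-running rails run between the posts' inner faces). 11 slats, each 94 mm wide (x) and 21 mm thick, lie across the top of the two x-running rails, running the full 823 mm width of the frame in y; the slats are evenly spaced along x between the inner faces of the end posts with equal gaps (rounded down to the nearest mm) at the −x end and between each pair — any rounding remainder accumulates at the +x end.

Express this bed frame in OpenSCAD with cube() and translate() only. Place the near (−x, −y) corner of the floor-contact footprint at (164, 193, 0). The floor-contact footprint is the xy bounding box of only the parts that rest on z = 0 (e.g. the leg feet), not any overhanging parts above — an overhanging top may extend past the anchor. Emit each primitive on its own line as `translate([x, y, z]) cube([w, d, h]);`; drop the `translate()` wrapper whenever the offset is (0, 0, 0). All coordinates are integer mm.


// slat z = rail_z + rail_h = 229 + 141 = 370
// slat gap = ⌊(1880 − 11·94) / 12⌋ = 70
translate([164, 193, 0]) cube([54, 54, 422]);
translate([164, 962, 0]) cube([54, 54, 422]);
translate([2098, 193, 0]) cube([54, 54, 422]);
translate([2098, 962, 0]) cube([54, 54, 422]);
translate([218, 193, 229]) cube([1880, 35, 141]);
translate([218, 981, 229]) cube([1880, 35, 141]);
translate([164, 247, 229]) cube([35, 715, 141]);
translate([2117, 247, 229]) cube([35, 715, 141]);
translate([288, 193, 370]) cube([94, 823, 21]);
translate([452, 193, 370]) cube([94, 823, 21]);
translate([616, 193, 370]) cube([94, 823, 21]);
translate([780, 193, 370]) cube([94, 823, 21]);
translate([944, 193, 370]) cube([94, 823, 21]);
translate([1108, 193, 370]) cube([94, 823, 21]);
translate([1272, 193, 370]) cube([94, 823, 21]);
translate([1436, 193, 370]) cube([94, 823, 21]);
translate([1600, 193, 370]) cube([94, 823, 21]);
translate([1764, 193, 370]) cube([94, 823, 21]);
translate([1928, 193, 370]) cube([94, 823, 21]);


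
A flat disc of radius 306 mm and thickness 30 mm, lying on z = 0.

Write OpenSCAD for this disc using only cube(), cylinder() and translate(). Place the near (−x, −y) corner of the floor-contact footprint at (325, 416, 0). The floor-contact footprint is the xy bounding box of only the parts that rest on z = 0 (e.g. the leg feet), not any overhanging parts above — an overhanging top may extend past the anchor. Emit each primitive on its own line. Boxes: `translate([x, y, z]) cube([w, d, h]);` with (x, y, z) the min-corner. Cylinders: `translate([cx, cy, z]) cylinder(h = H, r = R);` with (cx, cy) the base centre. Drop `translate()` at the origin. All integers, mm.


translate([631, 722, 0]) cylinder(h = 30, r = 306);


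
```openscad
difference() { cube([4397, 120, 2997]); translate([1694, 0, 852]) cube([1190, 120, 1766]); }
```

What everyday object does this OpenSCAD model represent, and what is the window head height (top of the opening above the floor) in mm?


A wall with a window opening. The window head height is 2618 mm.

A wall with a rectangular opening subtracted — a window. Sill at z = 852, opening 1766 mm tall, so the head is at 852 + 1766 = 2618 mm.


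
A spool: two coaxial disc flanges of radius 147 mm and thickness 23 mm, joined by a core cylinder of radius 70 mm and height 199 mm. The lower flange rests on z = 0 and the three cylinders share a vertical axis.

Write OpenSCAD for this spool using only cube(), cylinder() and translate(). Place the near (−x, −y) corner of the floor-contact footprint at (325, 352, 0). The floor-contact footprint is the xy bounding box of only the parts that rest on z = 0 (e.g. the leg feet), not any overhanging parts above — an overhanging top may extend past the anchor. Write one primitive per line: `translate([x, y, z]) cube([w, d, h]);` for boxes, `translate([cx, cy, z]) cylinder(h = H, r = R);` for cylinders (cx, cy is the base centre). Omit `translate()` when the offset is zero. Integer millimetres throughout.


translate([472, 499, 0]) cylinder(h = 23, r = 147);
translate([472, 499, 23]) cylinder(h = 199, r = 70);
translate([472, 499, 222]) cylinder(h = 23, r = 147);


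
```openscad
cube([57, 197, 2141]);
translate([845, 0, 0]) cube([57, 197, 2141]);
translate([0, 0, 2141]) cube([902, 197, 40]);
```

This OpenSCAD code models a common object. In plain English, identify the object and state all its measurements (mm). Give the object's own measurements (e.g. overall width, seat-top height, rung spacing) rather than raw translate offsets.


A door frame. The clear opening is 788 mm wide and 2141 mm high. Two 57 mm wide jambs, 197 mm deep, stand either side of the opening from the floor to the top of the opening. A 40 mm thick head sits across the top of both jambs, spanning the full outside width of the frame.


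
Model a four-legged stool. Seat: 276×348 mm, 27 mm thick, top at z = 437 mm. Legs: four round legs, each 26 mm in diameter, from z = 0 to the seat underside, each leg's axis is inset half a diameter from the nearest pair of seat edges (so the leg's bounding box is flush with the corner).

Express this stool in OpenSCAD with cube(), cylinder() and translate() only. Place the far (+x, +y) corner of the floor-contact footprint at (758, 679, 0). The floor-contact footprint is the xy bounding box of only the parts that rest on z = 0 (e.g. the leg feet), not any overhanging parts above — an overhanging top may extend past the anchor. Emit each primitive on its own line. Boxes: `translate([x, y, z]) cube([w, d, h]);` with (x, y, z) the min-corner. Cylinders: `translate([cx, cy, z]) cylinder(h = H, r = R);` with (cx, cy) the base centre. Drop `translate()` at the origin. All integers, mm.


translate([482, 331, 410]) cube([276, 348, 27]);
translate([495, 344, 0]) cylinder(h = 410, r = 13);
translate([745, 344, 0]) cylinder(h = 410, r = 13);
translate([495, 666, 0]) cylinder(h = 410, r = 13);
translate([745, 666, 0]) cylinder(h = 410, r = 13);


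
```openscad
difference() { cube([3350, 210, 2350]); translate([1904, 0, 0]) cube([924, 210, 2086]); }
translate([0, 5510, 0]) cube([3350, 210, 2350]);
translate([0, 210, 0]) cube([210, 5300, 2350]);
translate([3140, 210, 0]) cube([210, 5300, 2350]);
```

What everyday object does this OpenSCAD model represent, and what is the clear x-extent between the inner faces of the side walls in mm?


A single room. The interior width is 2930 mm.

Four walls enclosing a rectangle with a door in the front wall — a room. Outside width 3350 minus two 210 mm walls gives 2930 mm.


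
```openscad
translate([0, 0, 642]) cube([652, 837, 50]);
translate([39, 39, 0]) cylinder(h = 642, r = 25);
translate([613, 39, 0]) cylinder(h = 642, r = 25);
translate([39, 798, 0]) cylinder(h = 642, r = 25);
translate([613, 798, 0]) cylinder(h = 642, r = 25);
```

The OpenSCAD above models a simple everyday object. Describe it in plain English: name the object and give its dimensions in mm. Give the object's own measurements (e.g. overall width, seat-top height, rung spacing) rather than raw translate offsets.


A table: top 652 mm (x) × 837 mm (y), 50 mm thick, upper face at z = 692 mm, on four round legs of 50 mm diameter, each leg's bounding box inset 14 mm from the nearest pair of top edges from z = 0 to the bottom of the top.


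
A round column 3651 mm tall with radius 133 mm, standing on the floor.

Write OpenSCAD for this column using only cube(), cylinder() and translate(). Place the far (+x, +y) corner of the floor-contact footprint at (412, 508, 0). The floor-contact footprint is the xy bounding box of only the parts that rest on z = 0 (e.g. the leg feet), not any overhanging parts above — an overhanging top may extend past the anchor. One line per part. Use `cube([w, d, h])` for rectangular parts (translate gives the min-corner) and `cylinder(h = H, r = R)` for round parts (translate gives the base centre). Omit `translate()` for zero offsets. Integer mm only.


translate([279, 375, 0]) cylinder(h = 3651, r = 133);


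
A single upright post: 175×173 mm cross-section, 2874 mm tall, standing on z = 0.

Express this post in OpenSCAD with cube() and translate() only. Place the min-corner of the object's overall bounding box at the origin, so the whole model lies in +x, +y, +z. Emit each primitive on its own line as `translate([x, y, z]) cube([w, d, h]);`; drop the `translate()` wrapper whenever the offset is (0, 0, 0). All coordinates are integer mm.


cube([175, 173, 2874]);


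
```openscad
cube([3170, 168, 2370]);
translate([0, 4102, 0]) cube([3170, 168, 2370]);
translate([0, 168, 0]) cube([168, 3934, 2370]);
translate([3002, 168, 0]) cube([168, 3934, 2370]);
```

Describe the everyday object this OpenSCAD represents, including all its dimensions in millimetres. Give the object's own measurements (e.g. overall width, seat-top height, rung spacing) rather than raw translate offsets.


The wall frame of a small rectangular building: four walls, each 2370 mm tall and 168 mm thick, enclosing a footprint 3170 mm (x) by 4270 mm (y) outside-to-outside, with no floor or roof. The front and back walls (the −y and +y sides) span the full width; the two side walls fit between them.


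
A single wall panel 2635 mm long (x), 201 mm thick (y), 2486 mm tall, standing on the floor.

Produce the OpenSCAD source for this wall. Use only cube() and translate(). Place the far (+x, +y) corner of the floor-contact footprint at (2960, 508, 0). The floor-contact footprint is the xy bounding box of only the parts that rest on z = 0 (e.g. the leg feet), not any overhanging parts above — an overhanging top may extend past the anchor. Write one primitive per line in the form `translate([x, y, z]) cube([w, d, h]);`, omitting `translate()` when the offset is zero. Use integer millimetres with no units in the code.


translate([325, 307, 0]) cube([2635, 201, 2486]);


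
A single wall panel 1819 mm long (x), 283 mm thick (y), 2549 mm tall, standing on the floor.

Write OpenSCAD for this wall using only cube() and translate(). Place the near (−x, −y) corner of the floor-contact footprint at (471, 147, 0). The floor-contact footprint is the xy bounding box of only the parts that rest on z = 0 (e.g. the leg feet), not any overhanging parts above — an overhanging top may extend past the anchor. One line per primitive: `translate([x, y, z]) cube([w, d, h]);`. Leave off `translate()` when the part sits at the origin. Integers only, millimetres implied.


translate([471, 147, 0]) cube([1819, 283, 2549]);


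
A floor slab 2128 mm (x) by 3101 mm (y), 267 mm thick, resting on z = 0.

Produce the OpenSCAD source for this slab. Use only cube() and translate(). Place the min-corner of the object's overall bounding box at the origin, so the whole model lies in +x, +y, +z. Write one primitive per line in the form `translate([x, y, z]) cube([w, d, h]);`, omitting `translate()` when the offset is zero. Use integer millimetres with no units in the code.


cube([2128, 3101, 267]);


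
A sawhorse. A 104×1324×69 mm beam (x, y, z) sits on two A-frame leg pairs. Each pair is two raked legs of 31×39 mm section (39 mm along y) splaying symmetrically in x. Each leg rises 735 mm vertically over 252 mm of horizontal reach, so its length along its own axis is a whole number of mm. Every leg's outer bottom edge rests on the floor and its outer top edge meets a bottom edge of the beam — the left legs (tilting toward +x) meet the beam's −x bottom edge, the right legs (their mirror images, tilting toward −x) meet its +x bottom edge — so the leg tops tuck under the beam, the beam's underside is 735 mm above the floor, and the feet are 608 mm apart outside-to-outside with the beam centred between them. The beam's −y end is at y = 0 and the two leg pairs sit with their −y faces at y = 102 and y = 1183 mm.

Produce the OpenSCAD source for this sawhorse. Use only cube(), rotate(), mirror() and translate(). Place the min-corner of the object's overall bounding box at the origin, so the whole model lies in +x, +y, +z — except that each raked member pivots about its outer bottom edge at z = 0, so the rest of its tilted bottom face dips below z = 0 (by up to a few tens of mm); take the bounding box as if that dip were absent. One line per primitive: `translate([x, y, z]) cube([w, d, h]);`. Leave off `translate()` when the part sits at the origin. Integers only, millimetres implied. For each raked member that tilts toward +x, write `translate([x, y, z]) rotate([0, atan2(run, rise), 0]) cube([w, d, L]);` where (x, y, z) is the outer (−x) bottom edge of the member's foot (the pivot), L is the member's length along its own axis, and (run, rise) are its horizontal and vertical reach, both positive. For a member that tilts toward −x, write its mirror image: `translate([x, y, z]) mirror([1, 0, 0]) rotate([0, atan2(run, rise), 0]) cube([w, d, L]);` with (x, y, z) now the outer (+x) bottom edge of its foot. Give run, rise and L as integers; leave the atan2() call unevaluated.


translate([252, 0, 735]) cube([104, 1324, 69]);
translate([0, 102, 0]) rotate([0, atan2(252, 735), 0]) cube([31, 39, 777]);
translate([608, 102, 0]) mirror([1, 0, 0]) rotate([0, atan2(252, 735), 0]) cube([31, 39, 777]);
translate([0, 1183, 0]) rotate([0, atan2(252, 735), 0]) cube([31, 39, 777]);
translate([608, 1183, 0]) mirror([1, 0, 0]) rotate([0, atan2(252, 735), 0]) cube([31, 39, 777]);


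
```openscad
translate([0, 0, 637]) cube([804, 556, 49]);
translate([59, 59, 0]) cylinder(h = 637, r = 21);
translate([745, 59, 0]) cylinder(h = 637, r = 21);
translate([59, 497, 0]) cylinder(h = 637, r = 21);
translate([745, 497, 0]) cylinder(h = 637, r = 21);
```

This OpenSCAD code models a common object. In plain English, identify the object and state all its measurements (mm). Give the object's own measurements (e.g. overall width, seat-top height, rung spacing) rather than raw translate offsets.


A rectangular dining table. The top is 804×556×49 mm with its upper surface at z = 686 mm. It stands on four round legs of 42 mm diameter, each leg's bounding box inset 38 mm from the nearest pair of top edges, running from the floor to the underside of the top.


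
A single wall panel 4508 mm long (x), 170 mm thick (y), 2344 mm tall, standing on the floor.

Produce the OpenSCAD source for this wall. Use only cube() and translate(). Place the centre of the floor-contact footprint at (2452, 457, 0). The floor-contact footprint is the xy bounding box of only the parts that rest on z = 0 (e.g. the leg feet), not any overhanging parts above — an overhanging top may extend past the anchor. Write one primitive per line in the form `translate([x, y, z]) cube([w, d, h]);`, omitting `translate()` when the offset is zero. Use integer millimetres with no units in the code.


translate([198, 372, 0]) cube([4508, 170, 2344]);


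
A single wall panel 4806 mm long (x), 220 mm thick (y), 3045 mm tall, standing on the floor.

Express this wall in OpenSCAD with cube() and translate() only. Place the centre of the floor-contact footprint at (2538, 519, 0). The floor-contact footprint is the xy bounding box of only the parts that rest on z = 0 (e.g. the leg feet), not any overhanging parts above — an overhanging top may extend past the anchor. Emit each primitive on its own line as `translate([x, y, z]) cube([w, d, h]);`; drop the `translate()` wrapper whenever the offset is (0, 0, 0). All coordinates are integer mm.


translate([135, 409, 0]) cube([4806, 220, 3045]);


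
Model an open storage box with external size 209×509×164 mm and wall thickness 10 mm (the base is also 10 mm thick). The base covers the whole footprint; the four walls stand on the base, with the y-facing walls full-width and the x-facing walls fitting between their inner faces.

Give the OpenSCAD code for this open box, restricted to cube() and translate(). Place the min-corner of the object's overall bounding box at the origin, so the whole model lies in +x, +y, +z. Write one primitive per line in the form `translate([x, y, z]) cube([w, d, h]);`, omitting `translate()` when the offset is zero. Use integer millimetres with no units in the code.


cube([209, 509, 10]);
translate([0, 0, 10]) cube([209, 10, 154]);
translate([0, 499, 10]) cube([209, 10, 154]);
translate([0, 10, 10]) cube([10, 489, 154]);
translate([199, 10, 10]) cube([10, 489, 154]);


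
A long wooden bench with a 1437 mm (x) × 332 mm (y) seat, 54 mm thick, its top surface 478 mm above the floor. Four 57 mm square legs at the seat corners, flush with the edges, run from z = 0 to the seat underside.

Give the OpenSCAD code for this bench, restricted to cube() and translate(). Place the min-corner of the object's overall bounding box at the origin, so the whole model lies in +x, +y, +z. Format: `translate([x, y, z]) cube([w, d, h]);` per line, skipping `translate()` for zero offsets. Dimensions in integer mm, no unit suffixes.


// leg_h = 478 − 54 = 424
translate([0, 0, 424]) cube([1437, 332, 54]);
cube([57, 57, 424]);
translate([0, 275, 0]) cube([57, 57, 424]);
translate([1380, 0, 0]) cube([57, 57, 424]);
translate([1380, 275, 0]) cube([57, 57, 424]);


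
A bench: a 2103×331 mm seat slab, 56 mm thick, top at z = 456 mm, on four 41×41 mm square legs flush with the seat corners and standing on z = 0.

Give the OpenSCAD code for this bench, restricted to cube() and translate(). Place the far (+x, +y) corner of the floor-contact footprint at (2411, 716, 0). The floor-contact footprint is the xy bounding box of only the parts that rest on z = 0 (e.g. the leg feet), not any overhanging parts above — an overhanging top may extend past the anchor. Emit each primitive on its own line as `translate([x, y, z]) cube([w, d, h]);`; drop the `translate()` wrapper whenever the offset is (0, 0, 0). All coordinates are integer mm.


translate([308, 385, 400]) cube([2103, 331, 56]);
translate([308, 385, 0]) cube([41, 41, 400]);
translate([308, 675, 0]) cube([41, 41, 400]);
translate([2370, 385, 0]) cube([41, 41, 400]);
translate([2370, 675, 0]) cube([41, 41, 400]);


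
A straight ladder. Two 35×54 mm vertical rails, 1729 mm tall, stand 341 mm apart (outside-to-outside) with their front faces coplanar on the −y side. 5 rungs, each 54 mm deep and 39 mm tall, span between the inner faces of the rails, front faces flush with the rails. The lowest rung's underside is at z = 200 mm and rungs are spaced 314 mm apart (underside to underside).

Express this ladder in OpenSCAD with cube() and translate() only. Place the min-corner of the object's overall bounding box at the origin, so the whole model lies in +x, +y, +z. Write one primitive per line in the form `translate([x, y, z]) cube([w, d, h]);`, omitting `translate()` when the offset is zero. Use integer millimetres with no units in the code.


// rung span = 341 - 2*35 = 271
// rung[k] z = 200 + k*314
cube([35, 54, 1729]);
translate([306, 0, 0]) cube([35, 54, 1729]);
translate([35, 0, 200]) cube([271, 54, 39]);
translate([35, 0, 514]) cube([271, 54, 39]);
translate([35, 0, 828]) cube([271, 54, 39]);
translate([35, 0, 1142]) cube([271, 54, 39]);
translate([35, 0, 1456]) cube([271, 54, 39]);


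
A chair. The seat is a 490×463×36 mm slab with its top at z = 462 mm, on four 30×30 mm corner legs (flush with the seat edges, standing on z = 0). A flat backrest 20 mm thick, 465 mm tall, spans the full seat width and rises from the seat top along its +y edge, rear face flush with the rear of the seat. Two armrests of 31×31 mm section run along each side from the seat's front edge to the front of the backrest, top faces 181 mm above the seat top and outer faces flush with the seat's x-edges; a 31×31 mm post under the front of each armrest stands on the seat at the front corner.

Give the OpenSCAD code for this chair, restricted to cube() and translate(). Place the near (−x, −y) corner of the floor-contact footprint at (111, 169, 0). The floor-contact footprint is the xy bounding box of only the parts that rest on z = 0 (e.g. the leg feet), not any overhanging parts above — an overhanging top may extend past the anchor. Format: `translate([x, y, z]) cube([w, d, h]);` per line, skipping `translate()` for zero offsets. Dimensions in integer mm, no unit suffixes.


translate([111, 169, 426]) cube([490, 463, 36]);
translate([111, 169, 0]) cube([30, 30, 426]);
translate([571, 169, 0]) cube([30, 30, 426]);
translate([111, 602, 0]) cube([30, 30, 426]);
translate([571, 602, 0]) cube([30, 30, 426]);
translate([111, 612, 462]) cube([490, 20, 465]);
translate([111, 169, 612]) cube([31, 443, 31]);
translate([570, 169, 612]) cube([31, 443, 31]);
translate([111, 169, 462]) cube([31, 31, 150]);
translate([570, 169, 462]) cube([31, 31, 150]);


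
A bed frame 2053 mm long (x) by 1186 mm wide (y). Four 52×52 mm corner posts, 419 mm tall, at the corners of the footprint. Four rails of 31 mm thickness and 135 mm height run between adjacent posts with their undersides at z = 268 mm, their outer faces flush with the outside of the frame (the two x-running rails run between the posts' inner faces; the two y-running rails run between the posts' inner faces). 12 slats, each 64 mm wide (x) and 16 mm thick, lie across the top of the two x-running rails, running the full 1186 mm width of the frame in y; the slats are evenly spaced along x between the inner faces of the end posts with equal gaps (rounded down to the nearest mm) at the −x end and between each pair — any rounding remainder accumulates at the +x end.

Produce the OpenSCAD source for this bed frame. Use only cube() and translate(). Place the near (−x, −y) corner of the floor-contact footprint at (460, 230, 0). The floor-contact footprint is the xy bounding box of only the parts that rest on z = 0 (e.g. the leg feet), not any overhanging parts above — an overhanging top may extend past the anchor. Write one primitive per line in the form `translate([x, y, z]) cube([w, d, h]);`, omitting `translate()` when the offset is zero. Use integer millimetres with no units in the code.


// slat z = rail_z + rail_h = 268 + 135 = 403
// slat gap = ⌊(1949 − 12·64) / 13⌋ = 90
translate([460, 230, 0]) cube([52, 52, 419]);
translate([460, 1364, 0]) cube([52, 52, 419]);
translate([2461, 230, 0]) cube([52, 52, 419]);
translate([2461, 1364, 0]) cube([52, 52, 419]);
translate([512, 230, 268]) cube([1949, 31, 135]);
translate([512, 1385, 268]) cube([1949, 31, 135]);
translate([460, 282, 268]) cube([31, 1082, 135]);
translate([2482, 282, 268]) cube([31, 1082, 135]);
translate([602, 230, 403]) cube([64, 1186, 16]);
translate([756, 230, 403]) cube([64, 1186, 16]);
translate([910, 230, 403]) cube([64, 1186, 16]);
translate([1064, 230, 403]) cube([64, 1186, 16]);
translate([1218, 230, 403]) cube([64, 1186, 16]);
translate([1372, 230, 403]) cube([64, 1186, 16]);
translate([1526, 230, 403]) cube([64, 1186, 16]);
translate([1680, 230, 403]) cube([64, 1186, 16]);
translate([1834, 230, 403]) cube([64, 1186, 16]);
translate([1988, 230, 403]) cube([64, 1186, 16]);
translate([2142, 230, 403]) cube([64, 1186, 16]);
translate([2296, 230, 403]) cube([64, 1186, 16]);
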